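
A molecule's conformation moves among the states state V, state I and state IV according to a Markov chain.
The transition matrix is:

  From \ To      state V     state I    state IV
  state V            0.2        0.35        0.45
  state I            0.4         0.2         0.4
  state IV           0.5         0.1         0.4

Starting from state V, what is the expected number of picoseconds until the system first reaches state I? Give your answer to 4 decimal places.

Let t(s) be the expected number of picoseconds to first reach state I from state s, with t(state I) = 0. Conditioning on the first picosecond:
t(state V) = 1 + 0.2·t(state V) + 0.45·t(state IV)
t(state IV) = 1 + 0.5·t(state V) + 0.4·t(state IV)
Solving: t(state V) = 4.1176, t(state IV) = 5.0980.
Expected picoseconds from state V to state I: 4.1176.

4.1176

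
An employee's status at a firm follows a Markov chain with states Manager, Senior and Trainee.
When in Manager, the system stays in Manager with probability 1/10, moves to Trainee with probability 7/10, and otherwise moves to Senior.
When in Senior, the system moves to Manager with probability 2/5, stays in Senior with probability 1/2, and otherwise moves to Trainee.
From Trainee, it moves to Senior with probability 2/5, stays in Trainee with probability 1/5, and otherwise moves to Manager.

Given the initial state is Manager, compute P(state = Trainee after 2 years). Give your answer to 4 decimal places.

0.2300

Sum over the intermediate state after 1 year:
P = P(Manager→Manager)·P(Manager→Trainee) + P(Manager→Senior)·P(Senior→Trainee) + P(Manager→Trainee)·P(Trainee→Trainee)
  = 0.1×0.7 + 0.2×0.1 + 0.7×0.2
  = 0.0700 + 0.0200 + 0.1400 = 0.2300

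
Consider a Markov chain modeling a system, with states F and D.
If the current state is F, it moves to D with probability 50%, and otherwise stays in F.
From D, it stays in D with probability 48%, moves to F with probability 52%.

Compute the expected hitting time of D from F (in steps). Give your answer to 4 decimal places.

Let t(s) be the expected number of steps to first reach D from state s, with t(D) = 0. Conditioning on the first step:
t(F) = 1 + 0.5·t(F)
Solving: t(F) = 2.0000.
Expected steps from F to D: 2.0000.

2.0000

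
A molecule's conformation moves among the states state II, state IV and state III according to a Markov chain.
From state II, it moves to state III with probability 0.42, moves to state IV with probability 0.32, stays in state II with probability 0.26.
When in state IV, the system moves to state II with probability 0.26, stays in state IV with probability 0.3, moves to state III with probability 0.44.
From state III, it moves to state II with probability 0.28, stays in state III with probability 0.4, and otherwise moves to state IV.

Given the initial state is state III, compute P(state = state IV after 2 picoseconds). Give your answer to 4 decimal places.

Sum over the intermediate state after 1 picosecond:
P = P(state III→state II)·P(state II→state IV) + P(state III→state IV)·P(state IV→state IV) + P(state III→state III)·P(state III→state IV)
  = 0.28×0.32 + 0.32×0.3 + 0.4×0.32
  = 0.0896 + 0.0960 + 0.1280 = 0.3136

0.3136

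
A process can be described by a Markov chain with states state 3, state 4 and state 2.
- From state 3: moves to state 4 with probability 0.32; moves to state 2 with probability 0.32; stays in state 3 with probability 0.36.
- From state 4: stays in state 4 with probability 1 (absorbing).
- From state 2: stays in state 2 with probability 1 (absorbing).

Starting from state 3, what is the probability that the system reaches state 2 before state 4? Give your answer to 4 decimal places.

0.5000

Let h(s) be the probability of absorption at state 2 starting from transient state s. Then h(state 2) = 1 and h(state 4) = 0. By first-step analysis:
h(state 3) = 0.36·h(state 3) + 0.32·0 + 0.32·1
Solving: h(state 3) = 0.5000.
Starting from state 3, the probability is 0.5000.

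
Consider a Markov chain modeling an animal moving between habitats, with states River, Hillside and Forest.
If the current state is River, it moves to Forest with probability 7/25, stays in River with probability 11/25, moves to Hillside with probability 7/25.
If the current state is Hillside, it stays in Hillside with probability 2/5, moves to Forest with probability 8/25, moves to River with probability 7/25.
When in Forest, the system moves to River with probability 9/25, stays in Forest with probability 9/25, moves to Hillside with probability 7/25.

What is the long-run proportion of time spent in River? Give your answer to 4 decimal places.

0.3636

Let the stationary distribution be π with π = πP and π_1 + π_2 + π_3 = 1.
π_1 = 0.44·π_1 + 0.28·π_2 + 0.36·π_3
π_2 = 0.28·π_1 + 0.4·π_2 + 0.28·π_3
Solving with the normalization constraint gives π = (0.3636, 0.3182, 0.3182).
So the stationary probability of River is 0.3636.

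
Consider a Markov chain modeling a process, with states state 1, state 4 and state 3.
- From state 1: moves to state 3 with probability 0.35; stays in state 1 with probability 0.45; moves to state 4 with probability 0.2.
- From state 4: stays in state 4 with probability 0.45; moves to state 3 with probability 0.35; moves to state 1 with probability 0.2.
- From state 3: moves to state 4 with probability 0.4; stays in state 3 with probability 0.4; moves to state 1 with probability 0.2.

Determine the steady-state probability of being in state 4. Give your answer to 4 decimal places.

Let the stationary distribution be π with π = πP and π_1 + π_2 + π_3 = 1.
π_1 = 0.45·π_1 + 0.2·π_2 + 0.2·π_3
π_2 = 0.2·π_1 + 0.45·π_2 + 0.4·π_3
Solving with the normalization constraint gives π = (0.2667, 0.3649, 0.3684).
So the stationary probability of state 4 is 0.3649.

0.3649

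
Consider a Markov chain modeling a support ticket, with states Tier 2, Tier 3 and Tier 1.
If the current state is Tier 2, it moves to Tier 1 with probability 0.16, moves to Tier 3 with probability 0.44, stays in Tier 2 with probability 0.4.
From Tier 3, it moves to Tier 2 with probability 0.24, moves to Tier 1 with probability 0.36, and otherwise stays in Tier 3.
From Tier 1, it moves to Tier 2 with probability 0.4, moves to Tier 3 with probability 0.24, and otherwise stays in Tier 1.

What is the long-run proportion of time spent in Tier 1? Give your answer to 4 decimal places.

0.2917

Let the stationary distribution be π with π = πP and π_1 + π_2 + π_3 = 1.
π_1 = 0.4·π_1 + 0.24·π_2 + 0.4·π_3
π_2 = 0.44·π_1 + 0.4·π_2 + 0.24·π_3
Solving with the normalization constraint gives π = (0.3413, 0.3670, 0.2917).
So the stationary probability of Tier 1 is 0.2917.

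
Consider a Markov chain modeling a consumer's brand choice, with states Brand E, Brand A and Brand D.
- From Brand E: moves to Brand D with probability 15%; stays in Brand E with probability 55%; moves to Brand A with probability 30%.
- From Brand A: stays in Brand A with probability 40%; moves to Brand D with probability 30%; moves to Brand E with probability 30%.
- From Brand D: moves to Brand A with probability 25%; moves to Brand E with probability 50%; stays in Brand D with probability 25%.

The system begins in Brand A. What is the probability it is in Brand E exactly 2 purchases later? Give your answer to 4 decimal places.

0.4350

Sum over the intermediate state after 1 purchase:
P = P(Brand A→Brand E)·P(Brand E→Brand E) + P(Brand A→Brand A)·P(Brand A→Brand E) + P(Brand A→Brand D)·P(Brand D→Brand E)
  = 0.3×0.55 + 0.4×0.3 + 0.3×0.5
  = 0.1650 + 0.1200 + 0.1500 = 0.4350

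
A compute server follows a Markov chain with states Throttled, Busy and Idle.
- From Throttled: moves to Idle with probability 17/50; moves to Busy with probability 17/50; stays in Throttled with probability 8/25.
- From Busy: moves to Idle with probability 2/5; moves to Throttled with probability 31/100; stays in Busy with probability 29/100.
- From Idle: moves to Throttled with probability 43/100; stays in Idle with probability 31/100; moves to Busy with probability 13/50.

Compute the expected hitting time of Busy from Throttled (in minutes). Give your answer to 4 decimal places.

3.1889

Let t(s) be the expected number of minutes to first reach Busy from state s, with t(Busy) = 0. Conditioning on the first minute:
t(Throttled) = 1 + 0.32·t(Throttled) + 0.34·t(Idle)
t(Idle) = 1 + 0.43·t(Throttled) + 0.31·t(Idle)
Solving: t(Throttled) = 3.1889, t(Idle) = 3.4365.
Expected minutes from Throttled to Busy: 3.1889.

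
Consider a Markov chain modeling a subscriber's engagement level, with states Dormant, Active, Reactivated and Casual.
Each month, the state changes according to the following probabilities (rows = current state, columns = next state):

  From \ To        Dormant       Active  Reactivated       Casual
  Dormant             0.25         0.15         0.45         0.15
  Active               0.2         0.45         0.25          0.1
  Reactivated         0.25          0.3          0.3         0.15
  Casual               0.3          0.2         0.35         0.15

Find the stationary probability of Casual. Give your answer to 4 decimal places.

Let the stationary distribution be π with π = πP and π_1 + π_2 + π_3 + π_4 = 1.
π_1 = 0.25·π_1 + 0.2·π_2 + 0.25·π_3 + 0.3·π_4
π_2 = 0.15·π_1 + 0.45·π_2 + 0.3·π_3 + 0.2·π_4
π_3 = 0.45·π_1 + 0.25·π_2 + 0.3·π_3 + 0.35·π_4
Solving with the normalization constraint gives π = (0.2420, 0.2943, 0.3284, 0.1353).
So the stationary probability of Casual is 0.1353.

0.1353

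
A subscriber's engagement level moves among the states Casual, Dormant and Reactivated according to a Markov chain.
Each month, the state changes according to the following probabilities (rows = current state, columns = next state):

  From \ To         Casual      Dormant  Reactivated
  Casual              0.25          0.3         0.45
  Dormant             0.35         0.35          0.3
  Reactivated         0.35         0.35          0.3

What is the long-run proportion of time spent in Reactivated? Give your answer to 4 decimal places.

Let the stationary distribution be π with π = πP and π_1 + π_2 + π_3 = 1.
π_1 = 0.25·π_1 + 0.35·π_2 + 0.35·π_3
π_2 = 0.3·π_1 + 0.35·π_2 + 0.35·π_3
Solving with the normalization constraint gives π = (0.3182, 0.3341, 0.3477).
So the stationary probability of Reactivated is 0.3477.

0.3477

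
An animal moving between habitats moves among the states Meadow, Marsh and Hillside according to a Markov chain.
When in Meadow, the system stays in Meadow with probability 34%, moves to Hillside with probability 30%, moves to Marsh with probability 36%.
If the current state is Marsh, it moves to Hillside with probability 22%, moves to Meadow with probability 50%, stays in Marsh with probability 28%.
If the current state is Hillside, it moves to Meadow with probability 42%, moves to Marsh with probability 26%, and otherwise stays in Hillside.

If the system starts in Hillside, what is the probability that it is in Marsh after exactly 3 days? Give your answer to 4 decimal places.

Propagate the distribution vector 3 days from Hillside.
After 0 days: (0.0000, 0.0000, 1.0000)
After 1 day: (0.4200, 0.2600, 0.3200)
After 2 days: (0.4072, 0.3072, 0.2856)
After 3 days: (0.4120, 0.3069, 0.2811)
P(in Marsh after 3 days) = 0.3069

0.3069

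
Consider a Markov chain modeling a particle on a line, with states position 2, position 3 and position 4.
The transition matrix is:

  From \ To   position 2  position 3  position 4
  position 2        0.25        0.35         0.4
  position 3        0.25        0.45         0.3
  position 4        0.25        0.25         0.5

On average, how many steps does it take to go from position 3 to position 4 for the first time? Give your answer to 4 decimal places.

Let t(s) be the expected number of steps to first reach position 4 from state s, with t(position 4) = 0. Conditioning on the first step:
t(position 2) = 1 + 0.25·t(position 2) + 0.35·t(position 3)
t(position 3) = 1 + 0.25·t(position 2) + 0.45·t(position 3)
Solving: t(position 2) = 2.7692, t(position 3) = 3.0769.
Expected steps from position 3 to position 4: 3.0769.

3.0769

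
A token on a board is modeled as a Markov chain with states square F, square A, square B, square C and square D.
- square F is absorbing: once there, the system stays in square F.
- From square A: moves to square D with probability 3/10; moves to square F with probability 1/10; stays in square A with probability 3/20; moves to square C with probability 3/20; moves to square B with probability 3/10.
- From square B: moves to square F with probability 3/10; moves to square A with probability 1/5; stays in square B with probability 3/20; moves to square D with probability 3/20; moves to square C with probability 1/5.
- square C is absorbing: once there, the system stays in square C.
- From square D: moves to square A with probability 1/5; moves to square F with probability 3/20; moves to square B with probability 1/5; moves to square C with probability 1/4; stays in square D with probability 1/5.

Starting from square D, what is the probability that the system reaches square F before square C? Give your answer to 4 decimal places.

0.4379

Let h(s) be the probability of absorption at square F starting from transient state s. Then h(square F) = 1 and h(square C) = 0. By first-step analysis:
h(square A) = 0.1·1 + 0.15·h(square A) + 0.3·h(square B) + 0.15·0 + 0.3·h(square D)
h(square B) = 0.3·1 + 0.2·h(square A) + 0.15·h(square B) + 0.2·0 + 0.15·h(square D)
h(square D) = 0.15·1 + 0.2·h(square A) + 0.2·h(square B) + 0.25·0 + 0.2·h(square D)
Solving: h(square A) = 0.4624, h(square B) = 0.5390, h(square D) = 0.4379.
Starting from square D, the probability is 0.4379.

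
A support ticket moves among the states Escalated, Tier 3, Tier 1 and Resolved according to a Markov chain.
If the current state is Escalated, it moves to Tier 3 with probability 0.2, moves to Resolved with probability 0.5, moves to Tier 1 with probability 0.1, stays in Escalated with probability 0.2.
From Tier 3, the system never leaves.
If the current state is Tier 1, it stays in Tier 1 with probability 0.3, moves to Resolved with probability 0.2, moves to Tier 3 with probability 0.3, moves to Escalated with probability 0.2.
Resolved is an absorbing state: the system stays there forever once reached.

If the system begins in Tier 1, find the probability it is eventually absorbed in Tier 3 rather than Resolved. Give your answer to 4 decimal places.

Let h(s) be the probability of absorption at Tier 3 starting from transient state s. Then h(Tier 3) = 1 and h(Resolved) = 0. By first-step analysis:
h(Escalated) = 0.2·h(Escalated) + 0.2·1 + 0.1·h(Tier 1) + 0.5·0
h(Tier 1) = 0.2·h(Escalated) + 0.3·1 + 0.3·h(Tier 1) + 0.2·0
Solving: h(Escalated) = 0.3148, h(Tier 1) = 0.5185.
Starting from Tier 1, the probability is 0.5185.

0.5185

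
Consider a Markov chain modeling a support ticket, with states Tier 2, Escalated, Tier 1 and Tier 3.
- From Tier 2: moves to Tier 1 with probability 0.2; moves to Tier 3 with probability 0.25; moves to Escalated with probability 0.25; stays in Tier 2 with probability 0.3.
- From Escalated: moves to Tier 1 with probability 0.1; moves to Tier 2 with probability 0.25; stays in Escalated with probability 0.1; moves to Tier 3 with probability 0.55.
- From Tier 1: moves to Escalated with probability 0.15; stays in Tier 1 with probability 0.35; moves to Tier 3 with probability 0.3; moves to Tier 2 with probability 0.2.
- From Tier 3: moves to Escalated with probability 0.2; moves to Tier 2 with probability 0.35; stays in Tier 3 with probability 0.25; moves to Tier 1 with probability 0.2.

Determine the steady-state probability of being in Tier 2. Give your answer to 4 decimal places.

Let the stationary distribution be π with π = πP and π_1 + π_2 + π_3 + π_4 = 1.
π_1 = 0.3·π_1 + 0.25·π_2 + 0.2·π_3 + 0.35·π_4
π_2 = 0.25·π_1 + 0.1·π_2 + 0.15·π_3 + 0.2·π_4
π_3 = 0.2·π_1 + 0.1·π_2 + 0.35·π_3 + 0.2·π_4
Solving with the normalization constraint gives π = (0.2852, 0.1851, 0.2135, 0.3162).
So the stationary probability of Tier 2 is 0.2852.

0.2852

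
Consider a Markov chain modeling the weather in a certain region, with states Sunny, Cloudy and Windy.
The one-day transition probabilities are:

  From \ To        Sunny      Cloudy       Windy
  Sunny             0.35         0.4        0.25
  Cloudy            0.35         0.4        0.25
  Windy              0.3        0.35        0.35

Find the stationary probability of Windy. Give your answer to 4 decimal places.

0.2778

Let the stationary distribution be π with π = πP and π_1 + π_2 + π_3 = 1.
π_1 = 0.35·π_1 + 0.35·π_2 + 0.3·π_3
π_2 = 0.4·π_1 + 0.4·π_2 + 0.35·π_3
Solving with the normalization constraint gives π = (0.3361, 0.3861, 0.2778).
So the stationary probability of Windy is 0.2778.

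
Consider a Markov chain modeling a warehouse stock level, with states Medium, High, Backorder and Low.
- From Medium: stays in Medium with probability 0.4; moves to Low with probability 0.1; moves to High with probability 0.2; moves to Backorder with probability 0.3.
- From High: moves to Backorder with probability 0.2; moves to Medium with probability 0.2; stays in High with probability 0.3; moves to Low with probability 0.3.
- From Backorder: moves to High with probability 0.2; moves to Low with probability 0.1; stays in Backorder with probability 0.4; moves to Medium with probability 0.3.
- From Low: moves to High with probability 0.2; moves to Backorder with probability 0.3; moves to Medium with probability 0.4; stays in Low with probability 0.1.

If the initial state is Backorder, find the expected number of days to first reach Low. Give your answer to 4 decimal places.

Let t(s) be the expected number of days to first reach Low from state s, with t(Low) = 0. Conditioning on the first day:
t(Medium) = 1 + 0.4·t(Medium) + 0.2·t(High) + 0.3·t(Backorder)
t(High) = 1 + 0.2·t(Medium) + 0.3·t(High) + 0.2·t(Backorder)
t(Backorder) = 1 + 0.3·t(Medium) + 0.2·t(High) + 0.4·t(Backorder)
Solving: t(Medium) = 6.9231, t(High) = 5.3846, t(Backorder) = 6.9231.
Expected days from Backorder to Low: 6.9231.

6.9231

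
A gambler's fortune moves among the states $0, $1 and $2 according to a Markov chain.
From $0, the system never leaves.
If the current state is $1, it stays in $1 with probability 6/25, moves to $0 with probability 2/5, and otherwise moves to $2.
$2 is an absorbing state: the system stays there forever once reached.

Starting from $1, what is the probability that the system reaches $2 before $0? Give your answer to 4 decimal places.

Let h(s) be the probability of absorption at $2 starting from transient state s. Then h($2) = 1 and h($0) = 0. By first-step analysis:
h($1) = 0.4·0 + 0.24·h($1) + 0.36·1
Solving: h($1) = 0.4737.
Starting from $1, the probability is 0.4737.

0.4737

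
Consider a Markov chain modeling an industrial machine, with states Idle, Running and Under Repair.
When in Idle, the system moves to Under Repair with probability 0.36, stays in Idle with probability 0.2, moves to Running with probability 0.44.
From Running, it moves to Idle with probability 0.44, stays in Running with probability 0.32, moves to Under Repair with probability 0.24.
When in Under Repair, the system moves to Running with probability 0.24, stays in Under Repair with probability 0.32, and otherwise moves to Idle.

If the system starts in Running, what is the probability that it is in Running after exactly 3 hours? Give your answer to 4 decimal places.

Propagate the distribution vector 3 hours from Running.
After 0 hours: (0.0000, 1.0000, 0.0000)
After 1 hour: (0.4400, 0.3200, 0.2400)
After 2 hours: (0.3344, 0.3536, 0.3120)
After 3 hours: (0.3597, 0.3352, 0.3051)
P(in Running after 3 hours) = 0.3352

0.3352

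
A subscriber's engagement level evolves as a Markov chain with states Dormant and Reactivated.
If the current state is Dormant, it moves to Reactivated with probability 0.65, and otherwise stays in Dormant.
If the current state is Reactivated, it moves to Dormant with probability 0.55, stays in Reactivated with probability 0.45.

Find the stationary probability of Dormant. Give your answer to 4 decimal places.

Let the stationary distribution be π with π = πP and π_1 + π_2 = 1.
π_1 = 0.35·π_1 + 0.55·π_2
Solving with the normalization constraint gives π = (0.4583, 0.5417).
So the stationary probability of Dormant is 0.4583.

0.4583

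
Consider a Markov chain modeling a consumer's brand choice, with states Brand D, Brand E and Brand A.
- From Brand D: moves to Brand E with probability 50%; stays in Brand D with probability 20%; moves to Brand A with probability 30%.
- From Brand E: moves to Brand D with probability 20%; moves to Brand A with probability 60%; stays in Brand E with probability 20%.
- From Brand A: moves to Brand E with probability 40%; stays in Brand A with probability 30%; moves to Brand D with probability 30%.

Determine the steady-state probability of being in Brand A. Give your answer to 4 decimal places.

0.4060

Let the stationary distribution be π with π = πP and π_1 + π_2 + π_3 = 1.
π_1 = 0.2·π_1 + 0.2·π_2 + 0.3·π_3
π_2 = 0.5·π_1 + 0.2·π_2 + 0.4·π_3
Solving with the normalization constraint gives π = (0.2406, 0.3534, 0.4060).
So the stationary probability of Brand A is 0.4060.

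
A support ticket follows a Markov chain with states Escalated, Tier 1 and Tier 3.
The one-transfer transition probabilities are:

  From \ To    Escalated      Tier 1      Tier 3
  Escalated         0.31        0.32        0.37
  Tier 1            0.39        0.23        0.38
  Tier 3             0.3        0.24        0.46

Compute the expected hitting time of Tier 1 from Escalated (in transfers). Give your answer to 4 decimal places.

Let t(s) be the expected number of transfers to first reach Tier 1 from state s, with t(Tier 1) = 0. Conditioning on the first transfer:
t(Escalated) = 1 + 0.31·t(Escalated) + 0.37·t(Tier 3)
t(Tier 3) = 1 + 0.3·t(Escalated) + 0.46·t(Tier 3)
Solving: t(Escalated) = 3.4786, t(Tier 3) = 3.7844.
Expected transfers from Escalated to Tier 1: 3.4786.

3.4786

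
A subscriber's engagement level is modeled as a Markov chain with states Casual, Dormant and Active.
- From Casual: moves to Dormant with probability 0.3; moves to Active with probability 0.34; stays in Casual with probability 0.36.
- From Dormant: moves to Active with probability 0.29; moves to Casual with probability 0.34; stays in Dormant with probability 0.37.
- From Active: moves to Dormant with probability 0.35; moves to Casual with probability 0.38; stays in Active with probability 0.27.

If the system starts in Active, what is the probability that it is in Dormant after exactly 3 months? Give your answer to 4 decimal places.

Propagate the distribution vector 3 months from Active.
After 0 months: (0.0000, 0.0000, 1.0000)
After 1 month: (0.3800, 0.3500, 0.2700)
After 2 months: (0.3584, 0.3380, 0.3036)
After 3 months: (0.3593, 0.3388, 0.3018)
P(in Dormant after 3 months) = 0.3388

0.3388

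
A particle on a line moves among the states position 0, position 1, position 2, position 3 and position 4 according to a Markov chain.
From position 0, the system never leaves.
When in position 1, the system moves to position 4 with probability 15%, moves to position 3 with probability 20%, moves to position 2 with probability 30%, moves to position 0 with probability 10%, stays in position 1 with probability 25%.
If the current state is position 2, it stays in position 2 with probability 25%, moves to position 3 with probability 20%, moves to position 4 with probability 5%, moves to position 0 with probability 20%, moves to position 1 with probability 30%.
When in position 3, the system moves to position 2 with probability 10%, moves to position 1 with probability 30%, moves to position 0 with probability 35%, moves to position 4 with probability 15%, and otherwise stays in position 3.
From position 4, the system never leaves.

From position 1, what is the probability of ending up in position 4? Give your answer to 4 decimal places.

Let h(s) be the probability of absorption at position 4 starting from transient state s. Then h(position 4) = 1 and h(position 0) = 0. By first-step analysis:
h(position 1) = 0.1·0 + 0.25·h(position 1) + 0.3·h(position 2) + 0.2·h(position 3) + 0.15·1
h(position 2) = 0.2·0 + 0.3·h(position 1) + 0.25·h(position 2) + 0.2·h(position 3) + 0.05·1
h(position 3) = 0.35·0 + 0.3·h(position 1) + 0.1·h(position 2) + 0.1·h(position 3) + 0.15·1
Solving: h(position 1) = 0.4227, h(position 2) = 0.3275, h(position 3) = 0.3440.
Starting from position 1, the probability is 0.4227.

0.4227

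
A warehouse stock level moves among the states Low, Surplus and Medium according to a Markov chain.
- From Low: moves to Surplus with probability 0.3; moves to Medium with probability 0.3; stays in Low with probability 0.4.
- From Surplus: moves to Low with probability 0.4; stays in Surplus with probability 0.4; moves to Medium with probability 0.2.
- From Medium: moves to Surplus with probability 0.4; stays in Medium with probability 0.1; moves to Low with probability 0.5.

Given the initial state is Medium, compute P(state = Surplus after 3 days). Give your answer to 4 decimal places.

0.3590

Propagate the distribution vector 3 days from Medium.
After 0 days: (0.0000, 0.0000, 1.0000)
After 1 day: (0.5000, 0.4000, 0.1000)
After 2 days: (0.4100, 0.3500, 0.2400)
After 3 days: (0.4240, 0.3590, 0.2170)
P(in Surplus after 3 days) = 0.3590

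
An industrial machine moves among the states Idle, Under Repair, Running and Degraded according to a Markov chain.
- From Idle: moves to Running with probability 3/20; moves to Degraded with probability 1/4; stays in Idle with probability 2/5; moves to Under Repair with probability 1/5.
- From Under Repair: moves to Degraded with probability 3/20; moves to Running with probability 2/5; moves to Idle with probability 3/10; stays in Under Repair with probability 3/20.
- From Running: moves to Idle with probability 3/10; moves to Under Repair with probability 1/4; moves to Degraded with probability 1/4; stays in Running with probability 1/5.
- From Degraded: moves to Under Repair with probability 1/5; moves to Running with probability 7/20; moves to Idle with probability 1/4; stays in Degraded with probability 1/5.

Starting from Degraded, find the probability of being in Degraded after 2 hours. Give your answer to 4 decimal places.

0.2200

Propagate the distribution vector 2 hours from Degraded.
After 0 hours: (0.0000, 0.0000, 0.0000, 1.0000)
After 1 hour: (0.2500, 0.2000, 0.3500, 0.2000)
After 2 hours: (0.3150, 0.2075, 0.2575, 0.2200)
P(in Degraded after 2 hours) = 0.2200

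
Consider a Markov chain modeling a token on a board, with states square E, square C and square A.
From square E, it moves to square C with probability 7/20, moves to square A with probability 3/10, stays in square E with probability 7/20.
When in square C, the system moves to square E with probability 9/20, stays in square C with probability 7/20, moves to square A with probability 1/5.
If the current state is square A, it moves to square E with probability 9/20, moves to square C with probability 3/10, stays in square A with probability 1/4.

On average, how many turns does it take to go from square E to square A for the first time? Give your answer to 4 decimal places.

Let t(s) be the expected number of turns to first reach square A from state s, with t(square A) = 0. Conditioning on the first turn:
t(square E) = 1 + 0.35·t(square E) + 0.35·t(square C)
t(square C) = 1 + 0.45·t(square E) + 0.35·t(square C)
Solving: t(square E) = 3.7736, t(square C) = 4.1509.
Expected turns from square E to square A: 3.7736.

3.7736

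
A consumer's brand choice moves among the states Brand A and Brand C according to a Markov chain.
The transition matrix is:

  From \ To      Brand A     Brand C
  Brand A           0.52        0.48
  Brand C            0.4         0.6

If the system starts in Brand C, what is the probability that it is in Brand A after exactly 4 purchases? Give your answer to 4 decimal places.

Propagate the distribution vector 4 purchases from Brand C.
After 0 purchases: (0.0000, 1.0000)
After 1 purchase: (0.4000, 0.6000)
After 2 purchases: (0.4480, 0.5520)
After 3 purchases: (0.4538, 0.5462)
After 4 purchases: (0.4545, 0.5455)
P(in Brand A after 4 purchases) = 0.4545

0.4545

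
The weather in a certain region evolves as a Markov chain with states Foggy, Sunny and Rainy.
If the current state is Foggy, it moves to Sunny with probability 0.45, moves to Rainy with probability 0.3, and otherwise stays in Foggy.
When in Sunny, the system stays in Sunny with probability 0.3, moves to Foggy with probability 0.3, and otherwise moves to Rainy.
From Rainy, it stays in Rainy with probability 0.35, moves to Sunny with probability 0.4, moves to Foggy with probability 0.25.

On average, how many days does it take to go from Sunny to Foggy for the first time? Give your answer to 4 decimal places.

3.5593

Let t(s) be the expected number of days to first reach Foggy from state s, with t(Foggy) = 0. Conditioning on the first day:
t(Sunny) = 1 + 0.3·t(Sunny) + 0.4·t(Rainy)
t(Rainy) = 1 + 0.4·t(Sunny) + 0.35·t(Rainy)
Solving: t(Sunny) = 3.5593, t(Rainy) = 3.7288.
Expected days from Sunny to Foggy: 3.5593.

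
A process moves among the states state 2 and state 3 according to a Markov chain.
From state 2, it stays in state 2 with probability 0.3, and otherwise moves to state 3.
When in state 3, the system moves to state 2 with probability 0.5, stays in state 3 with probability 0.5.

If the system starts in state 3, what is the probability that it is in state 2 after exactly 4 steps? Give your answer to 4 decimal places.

0.4160

Propagate the distribution vector 4 steps from state 3.
After 0 steps: (0.0000, 1.0000)
After 1 step: (0.5000, 0.5000)
After 2 steps: (0.4000, 0.6000)
After 3 steps: (0.4200, 0.5800)
After 4 steps: (0.4160, 0.5840)
P(in state 2 after 4 steps) = 0.4160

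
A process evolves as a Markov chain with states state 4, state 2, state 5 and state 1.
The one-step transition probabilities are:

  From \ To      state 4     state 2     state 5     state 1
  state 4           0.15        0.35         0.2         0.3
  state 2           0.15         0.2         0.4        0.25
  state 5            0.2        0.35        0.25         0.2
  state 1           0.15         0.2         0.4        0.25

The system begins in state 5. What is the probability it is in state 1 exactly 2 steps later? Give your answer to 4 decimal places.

0.2475

Propagate the distribution vector 2 steps from state 5.
After 0 steps: (0.0000, 0.0000, 1.0000, 0.0000)
After 1 step: (0.2000, 0.3500, 0.2500, 0.2000)
After 2 steps: (0.1625, 0.2675, 0.3225, 0.2475)
P(in state 1 after 2 steps) = 0.2475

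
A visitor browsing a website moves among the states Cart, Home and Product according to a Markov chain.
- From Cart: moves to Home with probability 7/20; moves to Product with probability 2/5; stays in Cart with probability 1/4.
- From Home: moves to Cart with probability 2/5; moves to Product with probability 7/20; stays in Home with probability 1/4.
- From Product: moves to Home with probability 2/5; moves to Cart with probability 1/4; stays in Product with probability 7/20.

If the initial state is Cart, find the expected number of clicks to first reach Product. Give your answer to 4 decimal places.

2.6036

Let t(s) be the expected number of clicks to first reach Product from state s, with t(Product) = 0. Conditioning on the first click:
t(Cart) = 1 + 0.25·t(Cart) + 0.35·t(Home)
t(Home) = 1 + 0.4·t(Cart) + 0.25·t(Home)
Solving: t(Cart) = 2.6036, t(Home) = 2.7219.
Expected clicks from Cart to Product: 2.6036.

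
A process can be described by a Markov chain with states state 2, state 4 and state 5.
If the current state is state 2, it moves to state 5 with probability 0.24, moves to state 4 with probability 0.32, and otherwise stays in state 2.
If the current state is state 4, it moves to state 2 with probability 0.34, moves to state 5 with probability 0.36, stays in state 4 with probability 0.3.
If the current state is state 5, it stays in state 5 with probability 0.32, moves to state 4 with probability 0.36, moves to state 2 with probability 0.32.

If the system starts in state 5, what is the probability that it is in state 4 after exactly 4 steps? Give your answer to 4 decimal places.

Propagate the distribution vector 4 steps from state 5.
After 0 steps: (0.0000, 0.0000, 1.0000)
After 1 step: (0.3200, 0.3600, 0.3200)
After 2 steps: (0.3656, 0.3256, 0.3088)
After 3 steps: (0.3704, 0.3258, 0.3038)
After 4 steps: (0.3710, 0.3256, 0.3034)
P(in state 4 after 4 steps) = 0.3256

0.3256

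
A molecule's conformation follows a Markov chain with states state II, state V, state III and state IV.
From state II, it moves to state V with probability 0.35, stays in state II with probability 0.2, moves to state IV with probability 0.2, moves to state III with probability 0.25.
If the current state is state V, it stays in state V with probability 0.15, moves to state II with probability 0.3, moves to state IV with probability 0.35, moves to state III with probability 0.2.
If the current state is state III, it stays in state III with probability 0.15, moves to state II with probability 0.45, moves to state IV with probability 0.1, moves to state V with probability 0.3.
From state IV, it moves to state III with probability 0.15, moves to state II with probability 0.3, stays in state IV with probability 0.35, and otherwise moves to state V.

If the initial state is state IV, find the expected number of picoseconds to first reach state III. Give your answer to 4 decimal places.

5.2982

Let t(s) be the expected number of picoseconds to first reach state III from state s, with t(state III) = 0. Conditioning on the first picosecond:
t(state II) = 1 + 0.2·t(state II) + 0.35·t(state V) + 0.2·t(state IV)
t(state V) = 1 + 0.3·t(state II) + 0.15·t(state V) + 0.35·t(state IV)
t(state IV) = 1 + 0.3·t(state II) + 0.2·t(state V) + 0.35·t(state IV)
Solving: t(state II) = 4.7821, t(state V) = 5.0459, t(state IV) = 5.2982.
Expected picoseconds from state IV to state III: 5.2982.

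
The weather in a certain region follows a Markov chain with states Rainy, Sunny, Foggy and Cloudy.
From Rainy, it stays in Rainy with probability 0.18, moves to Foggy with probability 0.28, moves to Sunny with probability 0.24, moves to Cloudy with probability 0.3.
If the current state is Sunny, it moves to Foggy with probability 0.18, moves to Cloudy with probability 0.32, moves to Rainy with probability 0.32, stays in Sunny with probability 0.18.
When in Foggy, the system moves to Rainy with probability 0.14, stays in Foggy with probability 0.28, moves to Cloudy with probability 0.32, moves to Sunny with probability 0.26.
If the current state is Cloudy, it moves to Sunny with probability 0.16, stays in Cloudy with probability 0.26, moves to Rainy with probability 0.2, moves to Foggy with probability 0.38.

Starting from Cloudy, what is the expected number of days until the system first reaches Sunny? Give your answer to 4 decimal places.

4.8292

Let t(s) be the expected number of days to first reach Sunny from state s, with t(Sunny) = 0. Conditioning on the first day:
t(Rainy) = 1 + 0.18·t(Rainy) + 0.28·t(Foggy) + 0.3·t(Cloudy)
t(Foggy) = 1 + 0.14·t(Rainy) + 0.28·t(Foggy) + 0.32·t(Cloudy)
t(Cloudy) = 1 + 0.2·t(Rainy) + 0.38·t(Foggy) + 0.26·t(Cloudy)
Solving: t(Rainy) = 4.4916, t(Foggy) = 4.4086, t(Cloudy) = 4.8292.
Expected days from Cloudy to Sunny: 4.8292.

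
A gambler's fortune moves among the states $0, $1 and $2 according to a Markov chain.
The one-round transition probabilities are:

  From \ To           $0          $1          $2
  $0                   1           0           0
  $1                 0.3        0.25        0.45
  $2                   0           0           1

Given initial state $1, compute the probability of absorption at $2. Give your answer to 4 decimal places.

0.6000

Let h(s) be the probability of absorption at $2 starting from transient state s. Then h($2) = 1 and h($0) = 0. By first-step analysis:
h($1) = 0.3·0 + 0.25·h($1) + 0.45·1
Solving: h($1) = 0.6000.
Starting from $1, the probability is 0.6000.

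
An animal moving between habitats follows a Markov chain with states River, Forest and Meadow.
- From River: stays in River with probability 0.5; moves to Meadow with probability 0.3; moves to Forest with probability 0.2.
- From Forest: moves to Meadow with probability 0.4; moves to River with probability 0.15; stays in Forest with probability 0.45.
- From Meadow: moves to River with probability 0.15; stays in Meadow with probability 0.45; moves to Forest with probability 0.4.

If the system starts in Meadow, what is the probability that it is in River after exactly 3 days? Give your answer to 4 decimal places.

Propagate the distribution vector 3 days from Meadow.
After 0 days: (0.0000, 0.0000, 1.0000)
After 1 day: (0.1500, 0.4000, 0.4500)
After 2 days: (0.2025, 0.3900, 0.4075)
After 3 days: (0.2209, 0.3790, 0.4001)
P(in River after 3 days) = 0.2209

0.2209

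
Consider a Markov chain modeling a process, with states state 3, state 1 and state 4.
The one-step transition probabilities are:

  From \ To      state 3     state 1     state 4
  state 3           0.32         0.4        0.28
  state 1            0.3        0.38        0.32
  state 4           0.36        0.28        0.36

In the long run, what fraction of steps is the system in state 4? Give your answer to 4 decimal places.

Let the stationary distribution be π with π = πP and π_1 + π_2 + π_3 = 1.
π_1 = 0.32·π_1 + 0.3·π_2 + 0.36·π_3
π_2 = 0.4·π_1 + 0.38·π_2 + 0.28·π_3
Solving with the normalization constraint gives π = (0.3257, 0.3545, 0.3198).
So the stationary probability of state 4 is 0.3198.

0.3198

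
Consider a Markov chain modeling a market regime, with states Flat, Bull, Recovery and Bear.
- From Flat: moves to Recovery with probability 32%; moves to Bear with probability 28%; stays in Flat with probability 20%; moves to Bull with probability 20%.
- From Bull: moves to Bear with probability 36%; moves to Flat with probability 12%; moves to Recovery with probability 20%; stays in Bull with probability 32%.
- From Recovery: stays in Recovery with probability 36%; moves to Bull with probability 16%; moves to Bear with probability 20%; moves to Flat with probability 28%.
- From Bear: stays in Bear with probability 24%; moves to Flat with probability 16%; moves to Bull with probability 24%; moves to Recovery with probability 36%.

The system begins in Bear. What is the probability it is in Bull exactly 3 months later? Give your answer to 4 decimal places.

Propagate the distribution vector 3 months from Bear.
After 0 months: (0.0000, 0.0000, 0.0000, 1.0000)
After 1 month: (0.1600, 0.2400, 0.3600, 0.2400)
After 2 months: (0.2000, 0.2240, 0.3152, 0.2608)
After 3 months: (0.1969, 0.2247, 0.3162, 0.2623)
P(in Bull after 3 months) = 0.2247

0.2247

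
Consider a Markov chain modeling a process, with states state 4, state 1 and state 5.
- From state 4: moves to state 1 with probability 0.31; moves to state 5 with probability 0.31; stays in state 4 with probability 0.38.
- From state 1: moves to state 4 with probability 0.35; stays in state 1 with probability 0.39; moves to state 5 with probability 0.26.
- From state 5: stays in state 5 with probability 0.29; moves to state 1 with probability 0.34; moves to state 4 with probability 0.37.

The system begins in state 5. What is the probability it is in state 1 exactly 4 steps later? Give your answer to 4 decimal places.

Propagate the distribution vector 4 steps from state 5.
After 0 steps: (0.0000, 0.0000, 1.0000)
After 1 step: (0.3700, 0.3400, 0.2900)
After 2 steps: (0.3669, 0.3459, 0.2872)
After 3 steps: (0.3668, 0.3463, 0.2870)
After 4 steps: (0.3667, 0.3463, 0.2869)
P(in state 1 after 4 steps) = 0.3463

0.3463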